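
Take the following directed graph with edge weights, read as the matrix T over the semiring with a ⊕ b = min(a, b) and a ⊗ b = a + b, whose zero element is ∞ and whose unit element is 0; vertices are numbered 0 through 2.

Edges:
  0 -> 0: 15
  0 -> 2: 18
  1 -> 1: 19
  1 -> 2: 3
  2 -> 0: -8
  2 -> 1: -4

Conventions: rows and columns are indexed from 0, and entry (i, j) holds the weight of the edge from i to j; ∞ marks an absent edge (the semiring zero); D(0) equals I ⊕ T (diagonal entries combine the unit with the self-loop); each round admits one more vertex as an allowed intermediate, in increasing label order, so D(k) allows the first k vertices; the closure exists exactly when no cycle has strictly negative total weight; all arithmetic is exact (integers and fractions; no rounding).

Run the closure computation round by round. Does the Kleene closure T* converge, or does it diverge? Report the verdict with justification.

D(0):
  [0, ∞, 18]
  [∞, 0, 3]
  [-8, -4, 0]
D(1):
  [0, ∞, 18]
  [∞, 0, 3]
  [-8, -4, 0]
Detection: at round 2, diagonal entry (2, 2) turns strictly negative.
Key observation: the cycle 2->1->2 has total weight (-4) + 3, which is strictly negative.
Answer: DIVERGES — negative cycle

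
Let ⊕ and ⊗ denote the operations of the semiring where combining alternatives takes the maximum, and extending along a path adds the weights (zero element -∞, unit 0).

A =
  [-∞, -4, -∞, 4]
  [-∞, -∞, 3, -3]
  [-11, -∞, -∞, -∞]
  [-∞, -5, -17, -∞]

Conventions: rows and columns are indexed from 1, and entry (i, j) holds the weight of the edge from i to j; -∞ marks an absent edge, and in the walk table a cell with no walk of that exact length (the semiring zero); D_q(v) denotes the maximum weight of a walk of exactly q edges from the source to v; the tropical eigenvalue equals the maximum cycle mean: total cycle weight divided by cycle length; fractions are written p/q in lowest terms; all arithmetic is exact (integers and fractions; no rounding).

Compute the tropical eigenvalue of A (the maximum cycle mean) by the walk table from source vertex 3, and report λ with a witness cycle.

q=0: [-∞, -∞, 0, -∞]
q=1: [-11, -∞, -∞, -∞]
q=2: [-∞, -15, -∞, -7]
q=3: [-∞, -12, -12, -18]
q=4: [-23, -23, -9, -15]
Optimal cycle mean attained by: cycle 1->4->2->3->1, total 4 + (-5) + 3 + (-11), length 4.
Answer: λ = -9/4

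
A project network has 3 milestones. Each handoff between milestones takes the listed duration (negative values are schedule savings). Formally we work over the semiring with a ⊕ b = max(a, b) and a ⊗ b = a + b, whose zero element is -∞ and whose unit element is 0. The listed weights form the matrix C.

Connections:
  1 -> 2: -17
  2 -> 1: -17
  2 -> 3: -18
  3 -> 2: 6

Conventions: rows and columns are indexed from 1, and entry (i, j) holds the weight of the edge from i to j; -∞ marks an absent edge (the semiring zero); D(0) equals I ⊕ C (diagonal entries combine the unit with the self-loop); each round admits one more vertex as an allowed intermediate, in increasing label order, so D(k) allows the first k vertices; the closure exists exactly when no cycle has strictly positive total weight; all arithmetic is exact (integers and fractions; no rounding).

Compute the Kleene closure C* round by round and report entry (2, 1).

D(0):
  [0, -17, -∞]
  [-17, 0, -18]
  [-∞, 6, 0]
D(1):
  [0, -17, -∞]
  [-17, 0, -18]
  [-∞, 6, 0]
D(2):
  [0, -17, -35]
  [-17, 0, -18]
  [-11, 6, 0]
D(3):
  [0, -17, -35]
  [-17, 0, -18]
  [-11, 6, 0]
Answer: C*[2][1] = -17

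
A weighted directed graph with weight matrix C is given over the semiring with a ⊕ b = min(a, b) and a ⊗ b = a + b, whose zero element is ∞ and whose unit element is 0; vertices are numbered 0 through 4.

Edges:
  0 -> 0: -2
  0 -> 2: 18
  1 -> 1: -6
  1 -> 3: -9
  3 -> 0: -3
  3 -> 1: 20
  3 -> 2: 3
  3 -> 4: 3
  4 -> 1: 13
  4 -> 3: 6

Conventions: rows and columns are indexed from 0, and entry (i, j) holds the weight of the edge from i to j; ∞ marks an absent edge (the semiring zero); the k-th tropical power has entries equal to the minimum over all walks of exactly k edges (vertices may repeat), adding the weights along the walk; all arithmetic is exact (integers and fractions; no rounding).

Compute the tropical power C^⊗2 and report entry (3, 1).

C^⊗2:
  [-4, ∞, 16, ∞, ∞]
  [-12, -12, -6, -15, -6]
  [∞, ∞, ∞, ∞, ∞]
  [-5, 14, 15, 9, ∞]
  [3, 7, 9, 4, 9]
Key observation: the optimum is the walk 3->1->1, with weight 20 + (-6) = 14.
Optimal value attained by: walk 3->1->1.
Answer: (C^⊗2)[3][1] = 14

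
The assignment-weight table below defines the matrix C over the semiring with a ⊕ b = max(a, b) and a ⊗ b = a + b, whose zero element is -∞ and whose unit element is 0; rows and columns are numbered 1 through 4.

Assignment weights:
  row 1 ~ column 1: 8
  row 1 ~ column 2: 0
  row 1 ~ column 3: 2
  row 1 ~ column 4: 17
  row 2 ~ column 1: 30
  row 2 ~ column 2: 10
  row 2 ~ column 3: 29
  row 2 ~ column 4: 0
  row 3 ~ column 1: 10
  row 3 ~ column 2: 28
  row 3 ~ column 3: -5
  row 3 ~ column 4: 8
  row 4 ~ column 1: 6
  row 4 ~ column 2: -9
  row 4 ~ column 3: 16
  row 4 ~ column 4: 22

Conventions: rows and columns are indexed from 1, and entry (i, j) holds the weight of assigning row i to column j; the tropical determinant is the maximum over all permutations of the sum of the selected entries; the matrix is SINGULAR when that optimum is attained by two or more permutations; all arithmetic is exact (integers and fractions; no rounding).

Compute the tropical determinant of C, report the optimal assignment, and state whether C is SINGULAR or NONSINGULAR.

σ = (1, 2, 3, 4): 8 + 10 + (-5) + 22 = 35
σ = (1, 2, 4, 3): 8 + 10 + 8 + 16 = 42
σ = (1, 3, 2, 4): 8 + 29 + 28 + 22 = 87
σ = (1, 3, 4, 2): 8 + 29 + 8 + (-9) = 36
σ = (1, 4, 2, 3): 8 + 0 + 28 + 16 = 52
σ = (1, 4, 3, 2): 8 + 0 + (-5) + (-9) = -6
σ = (2, 1, 3, 4): 0 + 30 + (-5) + 22 = 47
σ = (2, 1, 4, 3): 0 + 30 + 8 + 16 = 54
σ = (2, 3, 1, 4): 0 + 29 + 10 + 22 = 61
σ = (2, 3, 4, 1): 0 + 29 + 8 + 6 = 43
σ = (2, 4, 1, 3): 0 + 0 + 10 + 16 = 26
σ = (2, 4, 3, 1): 0 + 0 + (-5) + 6 = 1
σ = (3, 1, 2, 4): 2 + 30 + 28 + 22 = 82
σ = (3, 1, 4, 2): 2 + 30 + 8 + (-9) = 31
σ = (3, 2, 1, 4): 2 + 10 + 10 + 22 = 44
σ = (3, 2, 4, 1): 2 + 10 + 8 + 6 = 26
σ = (3, 4, 1, 2): 2 + 0 + 10 + (-9) = 3
σ = (3, 4, 2, 1): 2 + 0 + 28 + 6 = 36
σ = (4, 1, 2, 3): 17 + 30 + 28 + 16 = 91
σ = (4, 1, 3, 2): 17 + 30 + (-5) + (-9) = 33
σ = (4, 2, 1, 3): 17 + 10 + 10 + 16 = 53
σ = (4, 2, 3, 1): 17 + 10 + (-5) + 6 = 28
σ = (4, 3, 1, 2): 17 + 29 + 10 + (-9) = 47
σ = (4, 3, 2, 1): 17 + 29 + 28 + 6 = 80
Optimal value attained by: σ = (4, 1, 2, 3).
Answer: det⊕(C) = 91; verdict: NONSINGULAR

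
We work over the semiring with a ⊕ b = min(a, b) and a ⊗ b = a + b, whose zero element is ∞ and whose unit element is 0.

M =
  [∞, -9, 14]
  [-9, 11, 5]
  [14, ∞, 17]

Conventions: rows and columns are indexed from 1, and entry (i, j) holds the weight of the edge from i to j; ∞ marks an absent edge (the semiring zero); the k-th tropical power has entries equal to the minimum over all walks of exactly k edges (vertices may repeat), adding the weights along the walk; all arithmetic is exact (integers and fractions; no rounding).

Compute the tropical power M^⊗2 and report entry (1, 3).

M^⊗2:
  [-18, 2, -4]
  [2, -18, 5]
  [31, 5, 28]
Key observation: the optimum is the walk 1->2->3, with weight (-9) + 5 = -4.
Optimal value attained by: walk 1->2->3.
Answer: (M^⊗2)[1][3] = -4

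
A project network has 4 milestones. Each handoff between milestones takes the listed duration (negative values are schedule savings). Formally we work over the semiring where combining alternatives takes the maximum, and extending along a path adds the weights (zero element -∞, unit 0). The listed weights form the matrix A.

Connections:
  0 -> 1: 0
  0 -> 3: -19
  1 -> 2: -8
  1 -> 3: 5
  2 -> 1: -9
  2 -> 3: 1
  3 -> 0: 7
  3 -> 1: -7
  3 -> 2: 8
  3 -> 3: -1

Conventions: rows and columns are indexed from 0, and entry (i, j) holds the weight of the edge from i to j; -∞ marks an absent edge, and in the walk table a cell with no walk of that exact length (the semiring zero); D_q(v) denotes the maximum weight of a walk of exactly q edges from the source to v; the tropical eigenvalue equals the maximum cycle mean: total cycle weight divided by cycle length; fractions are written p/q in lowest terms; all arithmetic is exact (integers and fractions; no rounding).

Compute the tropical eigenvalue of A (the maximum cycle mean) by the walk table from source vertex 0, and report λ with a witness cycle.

q=0: [0, -∞, -∞, -∞]
q=1: [-∞, 0, -∞, -19]
q=2: [-12, -26, -8, 5]
q=3: [12, -2, 13, 4]
q=4: [11, 12, 12, 14]
Optimal cycle mean attained by: cycle 2->3->2, total 1 + 8, length 2.
Answer: λ = 9/2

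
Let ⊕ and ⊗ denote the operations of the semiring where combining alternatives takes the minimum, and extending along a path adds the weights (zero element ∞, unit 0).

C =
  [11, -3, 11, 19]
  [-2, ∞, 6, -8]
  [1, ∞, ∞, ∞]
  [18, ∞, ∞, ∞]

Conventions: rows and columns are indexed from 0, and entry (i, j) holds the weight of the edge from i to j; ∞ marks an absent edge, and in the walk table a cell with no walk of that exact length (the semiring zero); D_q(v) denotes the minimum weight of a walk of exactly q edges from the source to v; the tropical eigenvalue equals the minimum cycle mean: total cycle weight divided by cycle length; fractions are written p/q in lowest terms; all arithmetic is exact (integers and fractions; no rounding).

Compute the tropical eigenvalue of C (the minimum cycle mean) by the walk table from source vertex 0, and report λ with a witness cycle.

q=0: [0, ∞, ∞, ∞]
q=1: [11, -3, 11, 19]
q=2: [-5, 8, 3, -11]
q=3: [4, -8, 6, 0]
q=4: [-10, 1, -2, -16]
Optimal cycle mean attained by: cycle 0->1->0, total (-3) + (-2), length 2.
Answer: λ = -5/2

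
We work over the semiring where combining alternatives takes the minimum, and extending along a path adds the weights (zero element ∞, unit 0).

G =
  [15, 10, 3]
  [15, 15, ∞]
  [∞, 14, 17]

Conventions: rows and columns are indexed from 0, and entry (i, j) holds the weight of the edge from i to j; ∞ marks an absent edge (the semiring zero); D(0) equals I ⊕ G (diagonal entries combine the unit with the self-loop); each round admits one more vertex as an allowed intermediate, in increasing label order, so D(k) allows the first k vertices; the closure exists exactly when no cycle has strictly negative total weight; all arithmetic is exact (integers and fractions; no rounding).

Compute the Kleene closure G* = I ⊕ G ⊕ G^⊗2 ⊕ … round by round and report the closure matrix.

D(0):
  [0, 10, 3]
  [15, 0, ∞]
  [∞, 14, 0]
D(1):
  [0, 10, 3]
  [15, 0, 18]
  [∞, 14, 0]
D(2):
  [0, 10, 3]
  [15, 0, 18]
  [29, 14, 0]
D(3):
  [0, 10, 3]
  [15, 0, 18]
  [29, 14, 0]
Answer: G* = [[0, 10, 3], [15, 0, 18], [29, 14, 0]]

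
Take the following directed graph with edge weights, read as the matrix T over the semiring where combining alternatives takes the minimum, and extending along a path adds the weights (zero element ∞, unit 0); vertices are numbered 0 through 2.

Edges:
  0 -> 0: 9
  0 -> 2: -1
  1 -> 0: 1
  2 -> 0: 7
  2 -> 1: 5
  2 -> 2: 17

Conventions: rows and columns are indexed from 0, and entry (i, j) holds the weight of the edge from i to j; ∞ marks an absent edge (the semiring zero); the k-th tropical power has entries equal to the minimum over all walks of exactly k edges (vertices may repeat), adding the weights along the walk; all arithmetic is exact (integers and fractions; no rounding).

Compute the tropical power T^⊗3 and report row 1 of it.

T^⊗2:
  [6, 4, 8]
  [10, ∞, 0]
  [6, 22, 6]
T^⊗3:
  [5, 13, 5]
  [7, 5, 9]
  [13, 11, 5]
Answer: row 1 of T^⊗3 = [7, 5, 9]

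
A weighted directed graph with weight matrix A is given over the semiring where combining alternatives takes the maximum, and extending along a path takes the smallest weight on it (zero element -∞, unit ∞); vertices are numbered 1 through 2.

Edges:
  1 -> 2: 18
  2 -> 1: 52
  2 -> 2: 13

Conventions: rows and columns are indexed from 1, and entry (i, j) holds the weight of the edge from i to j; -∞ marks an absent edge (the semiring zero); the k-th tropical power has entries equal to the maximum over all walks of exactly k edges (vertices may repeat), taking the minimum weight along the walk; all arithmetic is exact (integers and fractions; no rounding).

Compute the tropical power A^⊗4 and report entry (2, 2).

A^⊗2:
  [18, 13]
  [13, 18]
A^⊗3:
  [13, 18]
  [18, 13]
A^⊗4:
  [18, 13]
  [13, 18]
Key observation: the optimum is the walk 2->1->2->1->2, with weight 52 min 18 min 52 min 18 = 18.
Optimal value attained by: walk 2->1->2->1->2.
Answer: (A^⊗4)[2][2] = 18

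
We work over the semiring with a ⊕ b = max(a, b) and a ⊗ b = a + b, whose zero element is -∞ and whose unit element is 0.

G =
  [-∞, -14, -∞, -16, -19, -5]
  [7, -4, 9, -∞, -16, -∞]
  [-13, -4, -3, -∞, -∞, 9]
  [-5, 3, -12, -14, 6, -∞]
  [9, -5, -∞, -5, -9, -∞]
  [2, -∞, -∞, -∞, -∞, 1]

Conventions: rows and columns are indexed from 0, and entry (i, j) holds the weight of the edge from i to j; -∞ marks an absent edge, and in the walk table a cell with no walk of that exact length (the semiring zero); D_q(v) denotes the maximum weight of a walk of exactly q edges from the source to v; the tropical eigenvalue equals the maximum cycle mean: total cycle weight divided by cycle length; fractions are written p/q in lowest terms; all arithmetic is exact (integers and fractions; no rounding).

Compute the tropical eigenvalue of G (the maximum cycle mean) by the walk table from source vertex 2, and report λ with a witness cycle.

q=0: [-∞, -∞, 0, -∞, -∞, -∞]
q=1: [-13, -4, -3, -∞, -∞, 9]
q=2: [11, -7, 5, -29, -20, 10]
q=3: [12, 1, 2, -5, -8, 14]
q=4: [16, -2, 10, -4, 1, 15]
q=5: [17, 6, 7, 0, 2, 19]
q=6: [21, 3, 15, 1, 6, 20]
Optimal cycle mean attained by: cycle 1->2->1, total 9 + (-4), length 2.
Answer: λ = 5/2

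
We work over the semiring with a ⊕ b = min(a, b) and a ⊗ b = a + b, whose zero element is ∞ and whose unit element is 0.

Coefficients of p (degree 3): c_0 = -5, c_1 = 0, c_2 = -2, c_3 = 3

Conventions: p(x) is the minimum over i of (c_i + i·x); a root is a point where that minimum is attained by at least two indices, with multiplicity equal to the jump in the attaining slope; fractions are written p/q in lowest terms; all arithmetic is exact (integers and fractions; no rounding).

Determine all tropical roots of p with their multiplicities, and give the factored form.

hull edge (i=0, c=-5) to (i=2, c=-2): slope 3/2, span 2
hull edge (i=2, c=-2) to (i=3, c=3): slope 5, span 1
Factored form: p(x) = 3 ⊗ (x ⊕ (-5)) ⊗ (x ⊕ (-3/2)) ⊗ (x ⊕ (-3/2))
Answer: roots = -5 (mult 1), -3/2 (mult 2)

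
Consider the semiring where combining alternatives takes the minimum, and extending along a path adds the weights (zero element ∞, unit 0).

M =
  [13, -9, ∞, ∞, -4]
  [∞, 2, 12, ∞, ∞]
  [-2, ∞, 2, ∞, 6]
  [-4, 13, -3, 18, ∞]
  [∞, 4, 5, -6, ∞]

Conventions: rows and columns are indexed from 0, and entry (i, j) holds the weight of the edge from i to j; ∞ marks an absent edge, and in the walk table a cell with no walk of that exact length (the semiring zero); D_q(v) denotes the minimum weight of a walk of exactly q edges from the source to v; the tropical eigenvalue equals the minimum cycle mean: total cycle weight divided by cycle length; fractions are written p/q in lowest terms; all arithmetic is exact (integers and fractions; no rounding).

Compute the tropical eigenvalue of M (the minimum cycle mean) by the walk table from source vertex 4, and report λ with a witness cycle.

q=0: [∞, ∞, ∞, ∞, 0]
q=1: [∞, 4, 5, -6, ∞]
q=2: [-10, 6, -9, 12, 11]
q=3: [-11, -19, -7, 5, -14]
q=4: [-9, -20, -9, -20, -15]
q=5: [-24, -18, -23, -21, -13]
Optimal cycle mean attained by: cycle 0->4->3->0, total (-4) + (-6) + (-4), length 3.
Answer: λ = -14/3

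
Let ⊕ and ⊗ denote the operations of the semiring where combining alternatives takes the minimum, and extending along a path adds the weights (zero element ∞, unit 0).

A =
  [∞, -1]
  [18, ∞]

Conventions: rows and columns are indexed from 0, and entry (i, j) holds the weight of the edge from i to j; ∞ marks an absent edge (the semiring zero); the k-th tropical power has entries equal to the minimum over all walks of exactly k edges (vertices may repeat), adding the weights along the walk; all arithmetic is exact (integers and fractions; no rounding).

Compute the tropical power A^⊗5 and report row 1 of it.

A^⊗2:
  [17, ∞]
  [∞, 17]
A^⊗3:
  [∞, 16]
  [35, ∞]
A^⊗4:
  [34, ∞]
  [∞, 34]
A^⊗5:
  [∞, 33]
  [52, ∞]
Answer: row 1 of A^⊗5 = [52, ∞]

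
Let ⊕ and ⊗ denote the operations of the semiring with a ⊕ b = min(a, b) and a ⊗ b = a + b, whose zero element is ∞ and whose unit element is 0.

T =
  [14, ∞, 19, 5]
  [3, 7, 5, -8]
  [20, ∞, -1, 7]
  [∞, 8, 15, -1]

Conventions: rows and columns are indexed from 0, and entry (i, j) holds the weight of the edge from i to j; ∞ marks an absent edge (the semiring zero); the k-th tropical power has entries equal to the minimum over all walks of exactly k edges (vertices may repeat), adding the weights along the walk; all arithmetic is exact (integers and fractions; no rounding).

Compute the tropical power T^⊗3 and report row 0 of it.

T^⊗2:
  [28, 13, 18, 4]
  [10, 0, 4, -9]
  [19, 15, -2, 6]
  [11, 7, 13, -2]
T^⊗3:
  [16, 12, 17, 3]
  [3, -1, 3, -10]
  [18, 14, -3, 5]
  [10, 6, 12, -3]
Answer: row 0 of T^⊗3 = [16, 12, 17, 3]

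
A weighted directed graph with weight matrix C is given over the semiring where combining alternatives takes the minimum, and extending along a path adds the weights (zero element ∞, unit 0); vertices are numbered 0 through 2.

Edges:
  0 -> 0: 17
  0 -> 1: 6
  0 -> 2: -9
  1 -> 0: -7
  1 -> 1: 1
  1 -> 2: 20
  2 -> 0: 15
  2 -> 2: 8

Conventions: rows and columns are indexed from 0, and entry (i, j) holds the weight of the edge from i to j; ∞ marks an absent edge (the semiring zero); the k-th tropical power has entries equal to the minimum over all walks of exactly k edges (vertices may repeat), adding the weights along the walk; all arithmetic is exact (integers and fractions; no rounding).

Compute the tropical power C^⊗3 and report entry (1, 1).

C^⊗2:
  [-1, 7, -1]
  [-6, -1, -16]
  [23, 21, 6]
C^⊗3:
  [0, 5, -10]
  [-8, 0, -15]
  [14, 22, 14]
Key observation: the optimum is the walk 1->0->1->1, with weight (-7) + 6 + 1 = 0.
Optimal value attained by: walk 1->0->1->1.
Answer: (C^⊗3)[1][1] = 0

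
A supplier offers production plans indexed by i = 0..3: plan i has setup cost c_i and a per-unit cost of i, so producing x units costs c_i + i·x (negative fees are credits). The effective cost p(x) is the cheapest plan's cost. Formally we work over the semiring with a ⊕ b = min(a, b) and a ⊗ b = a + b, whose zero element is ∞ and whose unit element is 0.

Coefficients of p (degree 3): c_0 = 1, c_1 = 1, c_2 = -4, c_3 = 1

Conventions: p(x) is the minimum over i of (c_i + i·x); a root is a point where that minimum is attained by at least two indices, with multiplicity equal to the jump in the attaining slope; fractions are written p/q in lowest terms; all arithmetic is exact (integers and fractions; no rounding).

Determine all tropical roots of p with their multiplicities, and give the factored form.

hull edge (i=0, c=1) to (i=2, c=-4): slope -5/2, span 2
hull edge (i=2, c=-4) to (i=3, c=1): slope 5, span 1
Factored form: p(x) = 1 ⊗ (x ⊕ (-5)) ⊗ (x ⊕ 5/2) ⊗ (x ⊕ 5/2)
Answer: roots = -5 (mult 1), 5/2 (mult 2)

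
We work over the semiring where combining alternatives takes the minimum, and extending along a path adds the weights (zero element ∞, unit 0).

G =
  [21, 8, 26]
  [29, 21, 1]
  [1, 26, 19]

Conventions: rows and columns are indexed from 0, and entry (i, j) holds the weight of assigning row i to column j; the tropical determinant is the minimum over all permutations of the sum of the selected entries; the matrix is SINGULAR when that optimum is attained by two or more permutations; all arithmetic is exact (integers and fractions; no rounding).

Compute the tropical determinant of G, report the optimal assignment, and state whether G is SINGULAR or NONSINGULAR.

σ = (0, 1, 2): 21 + 21 + 19 = 61
σ = (0, 2, 1): 21 + 1 + 26 = 48
σ = (1, 0, 2): 8 + 29 + 19 = 56
σ = (1, 2, 0): 8 + 1 + 1 = 10
σ = (2, 0, 1): 26 + 29 + 26 = 81
σ = (2, 1, 0): 26 + 21 + 1 = 48
Optimal value attained by: σ = (1, 2, 0).
Answer: det⊕(G) = 10; verdict: NONSINGULAR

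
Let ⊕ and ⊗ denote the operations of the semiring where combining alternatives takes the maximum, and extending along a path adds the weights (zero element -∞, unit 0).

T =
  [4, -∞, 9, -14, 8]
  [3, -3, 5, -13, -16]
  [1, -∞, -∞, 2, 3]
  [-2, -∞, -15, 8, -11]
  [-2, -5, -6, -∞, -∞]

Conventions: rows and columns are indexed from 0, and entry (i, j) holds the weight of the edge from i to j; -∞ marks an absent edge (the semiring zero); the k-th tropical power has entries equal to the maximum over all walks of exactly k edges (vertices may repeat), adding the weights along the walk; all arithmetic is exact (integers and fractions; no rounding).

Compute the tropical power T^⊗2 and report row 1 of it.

T^⊗2:
  [10, 3, 13, 11, 12]
  [7, -6, 12, 7, 11]
  [5, -2, 10, 10, 9]
  [6, -16, 7, 16, 6]
  [2, -8, 7, -4, 6]
Answer: row 1 of T^⊗2 = [7, -6, 12, 7, 11]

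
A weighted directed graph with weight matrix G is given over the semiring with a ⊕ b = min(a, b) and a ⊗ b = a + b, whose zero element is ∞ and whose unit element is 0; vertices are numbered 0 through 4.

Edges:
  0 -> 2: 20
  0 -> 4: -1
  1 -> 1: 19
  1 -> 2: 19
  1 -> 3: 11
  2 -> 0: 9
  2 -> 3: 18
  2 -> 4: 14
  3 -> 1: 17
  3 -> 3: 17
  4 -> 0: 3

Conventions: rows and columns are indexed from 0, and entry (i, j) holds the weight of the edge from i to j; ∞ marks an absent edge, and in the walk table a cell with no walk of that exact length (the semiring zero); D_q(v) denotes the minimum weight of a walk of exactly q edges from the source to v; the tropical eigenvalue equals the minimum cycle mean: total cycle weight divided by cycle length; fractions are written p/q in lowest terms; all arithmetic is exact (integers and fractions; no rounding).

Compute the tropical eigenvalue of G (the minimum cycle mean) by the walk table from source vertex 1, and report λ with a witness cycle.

q=0: [∞, 0, ∞, ∞, ∞]
q=1: [∞, 19, 19, 11, ∞]
q=2: [28, 28, 38, 28, 33]
q=3: [36, 45, 47, 39, 27]
q=4: [30, 56, 56, 56, 35]
q=5: [38, 73, 50, 67, 29]
Optimal cycle mean attained by: cycle 0->4->0, total (-1) + 3, length 2.
Answer: λ = 1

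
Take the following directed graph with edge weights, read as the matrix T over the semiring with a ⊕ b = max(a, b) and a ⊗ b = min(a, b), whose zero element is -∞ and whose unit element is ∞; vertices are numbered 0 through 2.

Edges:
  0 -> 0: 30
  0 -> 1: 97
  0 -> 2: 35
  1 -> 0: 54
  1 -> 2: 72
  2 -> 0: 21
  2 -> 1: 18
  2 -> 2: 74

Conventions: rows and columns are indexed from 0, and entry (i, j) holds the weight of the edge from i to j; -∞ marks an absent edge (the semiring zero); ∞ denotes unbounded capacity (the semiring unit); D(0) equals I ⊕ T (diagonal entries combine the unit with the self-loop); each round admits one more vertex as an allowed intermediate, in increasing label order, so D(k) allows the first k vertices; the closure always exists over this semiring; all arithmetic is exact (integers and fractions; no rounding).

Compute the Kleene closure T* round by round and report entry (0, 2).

D(0):
  [∞, 97, 35]
  [54, ∞, 72]
  [21, 18, ∞]
D(1):
  [∞, 97, 35]
  [54, ∞, 72]
  [21, 21, ∞]
D(2):
  [∞, 97, 72]
  [54, ∞, 72]
  [21, 21, ∞]
D(3):
  [∞, 97, 72]
  [54, ∞, 72]
  [21, 21, ∞]
Answer: T*[0][2] = 72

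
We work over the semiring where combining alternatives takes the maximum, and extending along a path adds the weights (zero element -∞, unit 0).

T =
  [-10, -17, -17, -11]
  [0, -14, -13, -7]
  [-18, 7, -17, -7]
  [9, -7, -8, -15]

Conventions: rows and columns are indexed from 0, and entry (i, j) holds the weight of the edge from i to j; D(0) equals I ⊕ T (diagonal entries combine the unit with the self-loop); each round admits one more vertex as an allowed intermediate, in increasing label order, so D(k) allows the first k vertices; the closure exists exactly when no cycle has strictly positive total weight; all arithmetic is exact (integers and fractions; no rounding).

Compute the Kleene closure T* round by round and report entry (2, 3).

D(0):
  [0, -17, -17, -11]
  [0, 0, -13, -7]
  [-18, 7, 0, -7]
  [9, -7, -8, 0]
D(1):
  [0, -17, -17, -11]
  [0, 0, -13, -7]
  [-18, 7, 0, -7]
  [9, -7, -8, 0]
D(2):
  [0, -17, -17, -11]
  [0, 0, -13, -7]
  [7, 7, 0, 0]
  [9, -7, -8, 0]
D(3):
  [0, -10, -17, -11]
  [0, 0, -13, -7]
  [7, 7, 0, 0]
  [9, -1, -8, 0]
D(4):
  [0, -10, -17, -11]
  [2, 0, -13, -7]
  [9, 7, 0, 0]
  [9, -1, -8, 0]
Answer: T*[2][3] = 0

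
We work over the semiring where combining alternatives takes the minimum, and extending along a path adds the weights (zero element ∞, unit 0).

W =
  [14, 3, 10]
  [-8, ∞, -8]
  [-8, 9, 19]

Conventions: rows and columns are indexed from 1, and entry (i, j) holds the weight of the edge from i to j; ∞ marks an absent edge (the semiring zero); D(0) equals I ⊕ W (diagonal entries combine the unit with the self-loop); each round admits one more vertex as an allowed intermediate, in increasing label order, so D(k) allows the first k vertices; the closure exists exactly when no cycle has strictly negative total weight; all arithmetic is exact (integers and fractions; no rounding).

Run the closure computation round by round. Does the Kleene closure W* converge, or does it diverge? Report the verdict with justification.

D(0):
  [0, 3, 10]
  [-8, 0, -8]
  [-8, 9, 0]
Detection: at round 1, diagonal entry (2, 2) turns strictly negative.
Key observation: the cycle 2->1->2 has total weight (-8) + 3, which is strictly negative.
Answer: DIVERGES — negative cycle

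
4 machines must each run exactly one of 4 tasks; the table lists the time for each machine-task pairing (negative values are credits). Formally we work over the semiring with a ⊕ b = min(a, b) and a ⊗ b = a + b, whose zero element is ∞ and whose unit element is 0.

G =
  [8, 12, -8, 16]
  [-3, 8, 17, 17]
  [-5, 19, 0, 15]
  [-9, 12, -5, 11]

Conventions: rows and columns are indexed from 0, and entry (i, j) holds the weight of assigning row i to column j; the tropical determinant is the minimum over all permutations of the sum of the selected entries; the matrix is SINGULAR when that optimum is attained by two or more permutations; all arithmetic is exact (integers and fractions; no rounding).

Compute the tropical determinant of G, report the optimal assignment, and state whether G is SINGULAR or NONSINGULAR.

σ = (0, 1, 2, 3): 8 + 8 + 0 + 11 = 27
σ = (0, 1, 3, 2): 8 + 8 + 15 + (-5) = 26
σ = (0, 2, 1, 3): 8 + 17 + 19 + 11 = 55
σ = (0, 2, 3, 1): 8 + 17 + 15 + 12 = 52
σ = (0, 3, 1, 2): 8 + 17 + 19 + (-5) = 39
σ = (0, 3, 2, 1): 8 + 17 + 0 + 12 = 37
σ = (1, 0, 2, 3): 12 + (-3) + 0 + 11 = 20
σ = (1, 0, 3, 2): 12 + (-3) + 15 + (-5) = 19
σ = (1, 2, 0, 3): 12 + 17 + (-5) + 11 = 35
σ = (1, 2, 3, 0): 12 + 17 + 15 + (-9) = 35
σ = (1, 3, 0, 2): 12 + 17 + (-5) + (-5) = 19
σ = (1, 3, 2, 0): 12 + 17 + 0 + (-9) = 20
σ = (2, 0, 1, 3): (-8) + (-3) + 19 + 11 = 19
σ = (2, 0, 3, 1): (-8) + (-3) + 15 + 12 = 16
σ = (2, 1, 0, 3): (-8) + 8 + (-5) + 11 = 6
σ = (2, 1, 3, 0): (-8) + 8 + 15 + (-9) = 6
σ = (2, 3, 0, 1): (-8) + 17 + (-5) + 12 = 16
σ = (2, 3, 1, 0): (-8) + 17 + 19 + (-9) = 19
σ = (3, 0, 1, 2): 16 + (-3) + 19 + (-5) = 27
σ = (3, 0, 2, 1): 16 + (-3) + 0 + 12 = 25
σ = (3, 1, 0, 2): 16 + 8 + (-5) + (-5) = 14
σ = (3, 1, 2, 0): 16 + 8 + 0 + (-9) = 15
σ = (3, 2, 0, 1): 16 + 17 + (-5) + 12 = 40
σ = (3, 2, 1, 0): 16 + 17 + 19 + (-9) = 43
Optimal value attained by: σ = (2, 1, 0, 3).
Answer: det⊕(G) = 6; verdict: SINGULAR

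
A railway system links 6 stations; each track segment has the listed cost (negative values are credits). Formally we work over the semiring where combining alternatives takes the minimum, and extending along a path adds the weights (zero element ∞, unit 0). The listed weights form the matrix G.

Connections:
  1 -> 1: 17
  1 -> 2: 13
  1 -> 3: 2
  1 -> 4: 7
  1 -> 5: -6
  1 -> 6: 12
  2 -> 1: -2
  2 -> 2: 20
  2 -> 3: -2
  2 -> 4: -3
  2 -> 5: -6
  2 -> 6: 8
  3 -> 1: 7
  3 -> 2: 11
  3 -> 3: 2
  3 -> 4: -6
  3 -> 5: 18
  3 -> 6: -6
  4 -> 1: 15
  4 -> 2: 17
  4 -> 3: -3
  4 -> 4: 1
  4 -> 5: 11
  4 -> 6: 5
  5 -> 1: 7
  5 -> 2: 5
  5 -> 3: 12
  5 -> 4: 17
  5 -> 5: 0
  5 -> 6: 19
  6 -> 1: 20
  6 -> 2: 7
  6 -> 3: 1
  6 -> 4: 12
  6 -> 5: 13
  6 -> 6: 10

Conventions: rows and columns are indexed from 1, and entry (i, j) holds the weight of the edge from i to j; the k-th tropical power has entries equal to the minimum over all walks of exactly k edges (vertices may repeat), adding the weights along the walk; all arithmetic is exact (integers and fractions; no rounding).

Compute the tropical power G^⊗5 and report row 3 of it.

G^⊗2:
  [1, -1, 4, -4, -6, -4]
  [1, -1, -6, -8, -8, -8]
  [9, 1, -9, -5, 1, -4]
  [4, 8, -2, -9, 9, -9]
  [3, 5, 3, 2, -1, 6]
  [5, 12, 3, -5, 1, -5]
G^⊗3:
  [-3, -1, -7, -4, -7, -2]
  [-3, -3, -11, -12, -8, -12]
  [-2, 2, -8, -15, -5, -15]
  [5, -2, -12, -8, -2, -8]
  [3, 4, -1, -3, -3, -3]
  [8, 2, -8, -4, -1, -3]
G^⊗4:
  [-3, -2, -7, -13, -9, -13]
  [-5, -5, -15, -17, -9, -17]
  [-1, -8, -18, -14, -8, -14]
  [-5, -1, -11, -18, -8, -18]
  [2, 2, -6, -7, -3, -7]
  [-1, 3, -7, -14, -4, -14]
G^⊗5:
  [-4, -6, -16, -13, -9, -13]
  [-8, -10, -20, -21, -11, -21]
  [-11, -7, -17, -24, -14, -24]
  [-4, -11, -21, -17, -11, -17]
  [0, 0, -10, -12, -4, -12]
  [0, -7, -17, -13, -7, -13]
Answer: row 3 of G^⊗5 = [-11, -7, -17, -24, -14, -24]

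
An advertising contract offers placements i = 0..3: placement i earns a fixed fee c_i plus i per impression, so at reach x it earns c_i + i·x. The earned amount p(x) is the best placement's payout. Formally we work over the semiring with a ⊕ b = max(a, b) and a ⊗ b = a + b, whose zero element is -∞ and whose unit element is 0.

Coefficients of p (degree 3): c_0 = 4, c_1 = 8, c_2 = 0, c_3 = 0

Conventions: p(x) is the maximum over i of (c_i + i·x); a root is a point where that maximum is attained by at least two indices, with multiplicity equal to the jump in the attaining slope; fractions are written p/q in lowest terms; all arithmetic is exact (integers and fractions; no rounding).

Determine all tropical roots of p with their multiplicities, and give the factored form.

hull edge (i=0, c=4) to (i=1, c=8): slope 4, span 1
hull edge (i=1, c=8) to (i=3, c=0): slope -4, span 2
Factored form: p(x) = 0 ⊗ (x ⊕ (-4)) ⊗ (x ⊕ 4) ⊗ (x ⊕ 4)
Answer: roots = -4 (mult 1), 4 (mult 2)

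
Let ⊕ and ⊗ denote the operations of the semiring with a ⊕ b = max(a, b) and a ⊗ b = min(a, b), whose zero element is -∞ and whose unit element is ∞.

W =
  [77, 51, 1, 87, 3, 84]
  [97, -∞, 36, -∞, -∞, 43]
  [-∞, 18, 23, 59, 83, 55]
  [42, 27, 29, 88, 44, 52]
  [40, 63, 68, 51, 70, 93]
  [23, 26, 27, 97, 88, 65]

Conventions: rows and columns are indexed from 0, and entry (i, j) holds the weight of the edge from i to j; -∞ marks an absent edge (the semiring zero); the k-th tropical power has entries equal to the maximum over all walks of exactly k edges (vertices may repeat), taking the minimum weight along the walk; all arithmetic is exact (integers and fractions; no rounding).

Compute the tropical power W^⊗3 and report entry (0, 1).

W^⊗2:
  [77, 51, 36, 87, 84, 77]
  [77, 51, 27, 87, 43, 84]
  [42, 63, 68, 59, 70, 83]
  [42, 44, 44, 88, 52, 52]
  [63, 63, 68, 93, 88, 70]
  [42, 63, 68, 88, 70, 88]
W^⊗3:
  [77, 63, 68, 87, 77, 84]
  [77, 51, 43, 87, 84, 77]
  [63, 63, 68, 83, 83, 70]
  [44, 52, 52, 88, 52, 52]
  [63, 63, 68, 88, 70, 88]
  [63, 63, 68, 88, 88, 70]
Key observation: the optimum is the walk 0->5->4->1, with weight 84 min 88 min 63 = 63.
Optimal value attained by: walk 0->5->4->1.
Answer: (W^⊗3)[0][1] = 63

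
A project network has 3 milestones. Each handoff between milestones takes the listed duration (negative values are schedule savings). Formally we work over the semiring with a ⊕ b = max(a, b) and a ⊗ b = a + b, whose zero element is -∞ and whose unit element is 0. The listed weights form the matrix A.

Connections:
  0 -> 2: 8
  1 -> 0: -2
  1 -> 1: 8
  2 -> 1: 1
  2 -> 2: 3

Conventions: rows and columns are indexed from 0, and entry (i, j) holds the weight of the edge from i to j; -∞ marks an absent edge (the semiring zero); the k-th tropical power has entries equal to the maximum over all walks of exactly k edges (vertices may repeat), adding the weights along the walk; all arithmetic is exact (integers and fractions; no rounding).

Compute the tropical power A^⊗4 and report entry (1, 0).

A^⊗2:
  [-∞, 9, 11]
  [6, 16, 6]
  [-1, 9, 6]
A^⊗3:
  [7, 17, 14]
  [14, 24, 14]
  [7, 17, 9]
A^⊗4:
  [15, 25, 17]
  [22, 32, 22]
  [15, 25, 15]
Key observation: the optimum is the walk 1->1->1->1->0, with weight 8 + 8 + 8 + (-2) = 22.
Optimal value attained by: walk 1->1->1->1->0.
Answer: (A^⊗4)[1][0] = 22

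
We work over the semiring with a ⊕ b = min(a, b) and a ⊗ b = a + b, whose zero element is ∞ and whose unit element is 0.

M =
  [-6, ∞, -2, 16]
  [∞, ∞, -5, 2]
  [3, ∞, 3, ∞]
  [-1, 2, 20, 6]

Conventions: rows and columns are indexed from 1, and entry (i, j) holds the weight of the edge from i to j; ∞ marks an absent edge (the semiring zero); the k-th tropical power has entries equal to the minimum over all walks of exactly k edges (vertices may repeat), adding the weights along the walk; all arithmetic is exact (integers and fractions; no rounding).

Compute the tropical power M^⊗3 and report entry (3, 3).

M^⊗2:
  [-12, 18, -8, 10]
  [-2, 4, -2, 8]
  [-3, ∞, 1, 19]
  [-7, 8, -3, 4]
M^⊗3:
  [-18, 12, -14, 4]
  [-8, 10, -4, 6]
  [-9, 21, -5, 13]
  [-13, 6, -9, 9]
Key observation: the optimum is the walk 3->1->1->3, with weight 3 + (-6) + (-2) = -5.
Optimal value attained by: walk 3->1->1->3.
Answer: (M^⊗3)[3][3] = -5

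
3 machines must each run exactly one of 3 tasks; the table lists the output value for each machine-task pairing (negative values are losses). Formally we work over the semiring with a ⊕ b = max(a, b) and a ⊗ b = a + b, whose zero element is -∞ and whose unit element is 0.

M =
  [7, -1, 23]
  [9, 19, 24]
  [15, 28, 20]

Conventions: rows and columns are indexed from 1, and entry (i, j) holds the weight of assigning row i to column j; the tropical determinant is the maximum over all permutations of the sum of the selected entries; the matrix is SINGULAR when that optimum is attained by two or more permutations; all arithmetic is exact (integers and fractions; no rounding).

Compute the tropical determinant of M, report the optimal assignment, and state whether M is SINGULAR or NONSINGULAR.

σ = (1, 2, 3): 7 + 19 + 20 = 46
σ = (1, 3, 2): 7 + 24 + 28 = 59
σ = (2, 1, 3): (-1) + 9 + 20 = 28
σ = (2, 3, 1): (-1) + 24 + 15 = 38
σ = (3, 1, 2): 23 + 9 + 28 = 60
σ = (3, 2, 1): 23 + 19 + 15 = 57
Optimal value attained by: σ = (3, 1, 2).
Answer: det⊕(M) = 60; verdict: NONSINGULAR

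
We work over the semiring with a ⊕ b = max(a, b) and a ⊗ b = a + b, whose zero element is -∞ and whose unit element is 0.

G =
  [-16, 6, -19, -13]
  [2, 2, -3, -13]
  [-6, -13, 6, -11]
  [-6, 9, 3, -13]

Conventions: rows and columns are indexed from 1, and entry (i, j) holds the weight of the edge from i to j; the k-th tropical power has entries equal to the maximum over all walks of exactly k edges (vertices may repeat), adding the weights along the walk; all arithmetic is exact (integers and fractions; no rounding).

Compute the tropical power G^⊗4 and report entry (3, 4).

G^⊗2:
  [8, 8, 3, -7]
  [4, 8, 3, -11]
  [0, 0, 12, -5]
  [11, 11, 9, -4]
G^⊗3:
  [10, 14, 9, -5]
  [10, 10, 9, -5]
  [6, 6, 18, 1]
  [13, 17, 15, -2]
G^⊗4:
  [16, 16, 15, 1]
  [12, 16, 15, -2]
  [12, 12, 24, 7]
  [19, 19, 21, 4]
Key observation: the optimum is the walk 3->3->3->3->4, with weight 6 + 6 + 6 + (-11) = 7.
Optimal value attained by: walk 3->3->3->3->4.
Answer: (G^⊗4)[3][4] = 7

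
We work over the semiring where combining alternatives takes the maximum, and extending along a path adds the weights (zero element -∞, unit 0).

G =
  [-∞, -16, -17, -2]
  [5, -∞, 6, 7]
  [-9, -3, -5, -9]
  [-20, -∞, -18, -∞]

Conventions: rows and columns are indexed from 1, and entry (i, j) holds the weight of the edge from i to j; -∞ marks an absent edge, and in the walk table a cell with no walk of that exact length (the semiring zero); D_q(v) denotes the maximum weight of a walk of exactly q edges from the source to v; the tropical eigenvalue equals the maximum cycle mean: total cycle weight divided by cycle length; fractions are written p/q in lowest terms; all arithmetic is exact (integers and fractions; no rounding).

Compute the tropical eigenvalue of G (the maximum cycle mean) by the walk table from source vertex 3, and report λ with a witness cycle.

q=0: [-∞, -∞, 0, -∞]
q=1: [-9, -3, -5, -9]
q=2: [2, -8, 3, 4]
q=3: [-3, 0, -2, 0]
q=4: [5, -5, 6, 7]
Optimal cycle mean attained by: cycle 2->3->2, total 6 + (-3), length 2.
Answer: λ = 3/2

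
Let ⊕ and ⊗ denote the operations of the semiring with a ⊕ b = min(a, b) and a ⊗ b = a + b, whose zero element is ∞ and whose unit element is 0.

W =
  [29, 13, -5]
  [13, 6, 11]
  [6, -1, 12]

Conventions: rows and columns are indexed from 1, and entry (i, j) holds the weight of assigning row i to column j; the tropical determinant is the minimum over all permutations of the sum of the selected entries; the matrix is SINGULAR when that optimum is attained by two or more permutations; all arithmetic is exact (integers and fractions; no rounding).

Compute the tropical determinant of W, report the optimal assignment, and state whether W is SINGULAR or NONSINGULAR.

σ = (1, 2, 3): 29 + 6 + 12 = 47
σ = (1, 3, 2): 29 + 11 + (-1) = 39
σ = (2, 1, 3): 13 + 13 + 12 = 38
σ = (2, 3, 1): 13 + 11 + 6 = 30
σ = (3, 1, 2): (-5) + 13 + (-1) = 7
σ = (3, 2, 1): (-5) + 6 + 6 = 7
Optimal value attained by: σ = (3, 1, 2).
Answer: det⊕(W) = 7; verdict: SINGULAR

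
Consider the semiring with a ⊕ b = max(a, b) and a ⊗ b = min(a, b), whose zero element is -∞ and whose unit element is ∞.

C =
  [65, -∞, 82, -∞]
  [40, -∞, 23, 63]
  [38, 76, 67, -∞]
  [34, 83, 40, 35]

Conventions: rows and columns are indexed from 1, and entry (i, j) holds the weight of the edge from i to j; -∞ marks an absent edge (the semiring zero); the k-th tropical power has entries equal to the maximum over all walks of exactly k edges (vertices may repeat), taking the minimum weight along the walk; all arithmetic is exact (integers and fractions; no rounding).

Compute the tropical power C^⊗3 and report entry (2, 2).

C^⊗2:
  [65, 76, 67, -∞]
  [40, 63, 40, 35]
  [40, 67, 67, 63]
  [40, 40, 40, 63]
C^⊗3:
  [65, 67, 67, 63]
  [40, 40, 40, 63]
  [40, 67, 67, 63]
  [40, 63, 40, 40]
Key observation: the optimum is the walk 2->1->3->2, with weight 40 min 82 min 76 = 40.
Optimal value attained by: walk 2->1->3->2.
Answer: (C^⊗3)[2][2] = 40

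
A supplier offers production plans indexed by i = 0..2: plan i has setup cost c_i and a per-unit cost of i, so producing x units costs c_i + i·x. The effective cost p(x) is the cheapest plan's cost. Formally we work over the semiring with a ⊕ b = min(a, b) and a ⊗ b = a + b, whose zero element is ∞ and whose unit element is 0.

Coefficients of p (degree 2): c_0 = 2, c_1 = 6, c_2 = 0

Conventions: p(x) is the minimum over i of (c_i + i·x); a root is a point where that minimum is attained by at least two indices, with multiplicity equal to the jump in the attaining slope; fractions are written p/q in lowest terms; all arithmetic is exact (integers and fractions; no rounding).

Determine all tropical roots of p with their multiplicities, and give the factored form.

hull edge (i=0, c=2) to (i=2, c=0): slope -1, span 2
Factored form: p(x) = 0 ⊗ (x ⊕ 1) ⊗ (x ⊕ 1)
Answer: roots = 1 (mult 2)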